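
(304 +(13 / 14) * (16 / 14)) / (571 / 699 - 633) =-2612163 / 5413226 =-0.48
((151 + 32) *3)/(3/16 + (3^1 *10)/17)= 281.22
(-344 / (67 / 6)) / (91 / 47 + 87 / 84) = -2716224 / 262037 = -10.37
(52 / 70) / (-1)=-26 / 35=-0.74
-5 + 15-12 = -2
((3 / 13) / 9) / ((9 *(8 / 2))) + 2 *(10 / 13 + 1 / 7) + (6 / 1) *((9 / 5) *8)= 4335371 / 49140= 88.22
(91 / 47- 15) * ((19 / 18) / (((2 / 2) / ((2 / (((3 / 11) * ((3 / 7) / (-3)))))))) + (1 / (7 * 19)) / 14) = 836292253 / 1181439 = 707.86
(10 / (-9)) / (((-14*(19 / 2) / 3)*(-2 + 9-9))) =-5 / 399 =-0.01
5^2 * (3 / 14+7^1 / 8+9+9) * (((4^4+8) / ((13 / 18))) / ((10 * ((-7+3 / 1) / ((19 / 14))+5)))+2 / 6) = 245811205 / 28392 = 8657.76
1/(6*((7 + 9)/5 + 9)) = 5/366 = 0.01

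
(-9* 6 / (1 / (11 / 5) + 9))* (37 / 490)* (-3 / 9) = 3663 / 25480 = 0.14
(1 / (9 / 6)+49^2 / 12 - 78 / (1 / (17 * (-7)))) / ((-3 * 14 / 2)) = -37931 / 84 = -451.56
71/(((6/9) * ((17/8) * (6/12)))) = 1704/17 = 100.24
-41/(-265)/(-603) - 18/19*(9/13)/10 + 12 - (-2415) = 95789550049/39469365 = 2426.93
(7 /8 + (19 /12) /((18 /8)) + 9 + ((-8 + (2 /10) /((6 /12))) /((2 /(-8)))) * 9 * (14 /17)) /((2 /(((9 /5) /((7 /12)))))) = 4331057 /11900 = 363.95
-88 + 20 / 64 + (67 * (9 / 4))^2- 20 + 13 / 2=180995 / 8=22624.38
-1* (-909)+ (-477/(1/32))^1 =-14355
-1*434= -434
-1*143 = -143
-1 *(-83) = 83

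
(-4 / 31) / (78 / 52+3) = -8 / 279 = -0.03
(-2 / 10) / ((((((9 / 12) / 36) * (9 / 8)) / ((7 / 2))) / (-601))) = 269248 / 15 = 17949.87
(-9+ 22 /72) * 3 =-313 /12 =-26.08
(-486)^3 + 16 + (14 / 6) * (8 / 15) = -5165605744 / 45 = -114791238.76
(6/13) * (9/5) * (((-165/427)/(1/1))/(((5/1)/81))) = -144342/27755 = -5.20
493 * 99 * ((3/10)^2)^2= 3953367/10000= 395.34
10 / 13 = 0.77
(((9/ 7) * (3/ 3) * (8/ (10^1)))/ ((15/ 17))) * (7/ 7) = 204/ 175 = 1.17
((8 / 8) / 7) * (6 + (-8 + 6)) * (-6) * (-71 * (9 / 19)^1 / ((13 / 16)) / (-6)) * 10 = -408960 / 1729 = -236.53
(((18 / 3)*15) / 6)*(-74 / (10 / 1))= -111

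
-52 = -52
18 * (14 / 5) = 252 / 5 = 50.40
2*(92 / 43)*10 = 42.79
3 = 3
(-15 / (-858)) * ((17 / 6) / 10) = 17 / 3432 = 0.00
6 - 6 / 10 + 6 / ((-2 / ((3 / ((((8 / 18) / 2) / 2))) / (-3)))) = 162 / 5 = 32.40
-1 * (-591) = 591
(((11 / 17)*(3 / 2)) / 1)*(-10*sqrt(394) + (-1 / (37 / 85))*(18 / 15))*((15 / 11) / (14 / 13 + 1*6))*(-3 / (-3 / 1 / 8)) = -5850*sqrt(394) / 391- 3510 / 851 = -301.10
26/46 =13/23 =0.57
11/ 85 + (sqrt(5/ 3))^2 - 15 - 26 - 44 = -21217/ 255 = -83.20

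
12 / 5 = 2.40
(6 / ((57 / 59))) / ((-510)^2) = 59 / 2470950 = 0.00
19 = 19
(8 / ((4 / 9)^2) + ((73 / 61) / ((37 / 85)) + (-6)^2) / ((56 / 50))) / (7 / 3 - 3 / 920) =3274645470 / 101603369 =32.23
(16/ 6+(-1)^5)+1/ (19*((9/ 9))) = 1.72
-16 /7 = -2.29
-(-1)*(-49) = -49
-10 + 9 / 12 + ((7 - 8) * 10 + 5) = -57 / 4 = -14.25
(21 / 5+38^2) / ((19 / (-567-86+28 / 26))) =-944115 / 19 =-49690.26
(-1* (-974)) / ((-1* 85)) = -974 / 85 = -11.46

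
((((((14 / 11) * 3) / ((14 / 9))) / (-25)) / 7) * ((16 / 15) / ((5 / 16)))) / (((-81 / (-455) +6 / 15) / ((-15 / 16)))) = 5616 / 72325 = 0.08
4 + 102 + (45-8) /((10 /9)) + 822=9613 /10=961.30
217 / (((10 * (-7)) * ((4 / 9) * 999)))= -31 / 4440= -0.01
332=332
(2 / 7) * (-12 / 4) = -6 / 7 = -0.86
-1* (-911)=911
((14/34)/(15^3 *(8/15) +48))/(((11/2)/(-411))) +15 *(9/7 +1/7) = 1233241/57596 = 21.41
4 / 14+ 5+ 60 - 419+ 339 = -103 / 7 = -14.71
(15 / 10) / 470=3 / 940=0.00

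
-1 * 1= -1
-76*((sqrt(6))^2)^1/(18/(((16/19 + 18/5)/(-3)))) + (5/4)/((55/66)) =3511/90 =39.01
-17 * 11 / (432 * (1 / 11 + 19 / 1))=-2057 / 90720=-0.02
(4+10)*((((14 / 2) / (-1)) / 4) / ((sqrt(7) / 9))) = -63*sqrt(7) / 2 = -83.34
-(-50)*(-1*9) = -450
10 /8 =5 /4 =1.25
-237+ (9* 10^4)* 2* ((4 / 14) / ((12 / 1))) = 28341 / 7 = 4048.71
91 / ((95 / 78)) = 7098 / 95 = 74.72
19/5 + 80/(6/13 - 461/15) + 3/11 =1.43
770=770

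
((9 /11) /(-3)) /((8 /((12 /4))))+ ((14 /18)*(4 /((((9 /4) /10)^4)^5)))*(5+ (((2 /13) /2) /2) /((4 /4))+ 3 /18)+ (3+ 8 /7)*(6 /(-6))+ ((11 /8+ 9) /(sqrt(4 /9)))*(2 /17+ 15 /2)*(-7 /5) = 130892126988534722475563486399748251146901 /893751810264453991996585440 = 146452432862546.92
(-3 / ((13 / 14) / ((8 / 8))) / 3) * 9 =-126 / 13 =-9.69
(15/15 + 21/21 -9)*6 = -42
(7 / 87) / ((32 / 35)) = 245 / 2784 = 0.09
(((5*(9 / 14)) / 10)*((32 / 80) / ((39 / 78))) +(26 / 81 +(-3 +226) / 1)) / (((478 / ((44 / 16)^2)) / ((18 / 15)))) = 19173781 / 4517100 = 4.24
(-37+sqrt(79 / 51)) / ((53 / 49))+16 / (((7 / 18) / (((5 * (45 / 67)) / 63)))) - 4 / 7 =-5669907 / 173999+49 * sqrt(4029) / 2703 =-31.44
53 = 53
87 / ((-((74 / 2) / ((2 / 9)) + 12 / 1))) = -58 / 119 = -0.49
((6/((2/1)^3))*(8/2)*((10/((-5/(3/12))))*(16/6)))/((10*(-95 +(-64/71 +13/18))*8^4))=639/622791680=0.00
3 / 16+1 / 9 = 43 / 144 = 0.30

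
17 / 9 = 1.89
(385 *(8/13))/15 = 616/39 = 15.79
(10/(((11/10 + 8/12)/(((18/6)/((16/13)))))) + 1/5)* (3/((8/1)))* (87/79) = 3872457/669920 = 5.78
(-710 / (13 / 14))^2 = 98803600 / 169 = 584636.69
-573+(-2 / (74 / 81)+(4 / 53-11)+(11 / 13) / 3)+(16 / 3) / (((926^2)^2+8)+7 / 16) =-175694318777751598204 / 299905807268305043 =-585.83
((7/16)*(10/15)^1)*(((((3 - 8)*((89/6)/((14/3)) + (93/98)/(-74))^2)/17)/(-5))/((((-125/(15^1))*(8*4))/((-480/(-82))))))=-0.00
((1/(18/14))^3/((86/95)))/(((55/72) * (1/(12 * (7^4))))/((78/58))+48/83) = 1350676403440/1502925720291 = 0.90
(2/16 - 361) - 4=-2919/8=-364.88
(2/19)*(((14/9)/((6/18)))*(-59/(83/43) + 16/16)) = -22904/1577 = -14.52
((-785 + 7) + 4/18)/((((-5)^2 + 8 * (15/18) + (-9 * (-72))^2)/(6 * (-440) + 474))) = 5054000/1259807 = 4.01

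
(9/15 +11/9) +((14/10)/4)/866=1.82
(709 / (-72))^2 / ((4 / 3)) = 502681 / 6912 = 72.73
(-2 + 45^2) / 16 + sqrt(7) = sqrt(7) + 2023 / 16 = 129.08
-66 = -66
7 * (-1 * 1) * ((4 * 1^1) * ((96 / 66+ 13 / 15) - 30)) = 775.01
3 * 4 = 12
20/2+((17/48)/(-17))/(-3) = 1441/144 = 10.01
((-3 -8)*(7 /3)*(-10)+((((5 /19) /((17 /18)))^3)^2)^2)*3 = 992935398024345883338122257491170 /1289526489840334121941717217521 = 770.00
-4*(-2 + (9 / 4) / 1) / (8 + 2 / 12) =-6 / 49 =-0.12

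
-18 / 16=-9 / 8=-1.12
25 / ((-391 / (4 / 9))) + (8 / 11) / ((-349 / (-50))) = 1023700 / 13509441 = 0.08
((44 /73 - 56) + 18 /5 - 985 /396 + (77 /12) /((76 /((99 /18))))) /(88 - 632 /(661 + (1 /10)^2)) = -4113693581123 /6653104508160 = -0.62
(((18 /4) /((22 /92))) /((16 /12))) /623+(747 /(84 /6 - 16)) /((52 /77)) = -553.04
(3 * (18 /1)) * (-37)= -1998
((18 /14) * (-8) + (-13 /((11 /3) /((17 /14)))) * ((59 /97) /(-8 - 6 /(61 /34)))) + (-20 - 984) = -10482382663 /10337096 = -1014.05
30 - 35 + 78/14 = 4/7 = 0.57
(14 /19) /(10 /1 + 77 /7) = 2 /57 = 0.04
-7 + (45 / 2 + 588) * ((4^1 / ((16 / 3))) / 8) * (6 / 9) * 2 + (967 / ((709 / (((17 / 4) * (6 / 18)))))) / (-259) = 610874581 / 8814288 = 69.31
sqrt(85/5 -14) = sqrt(3) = 1.73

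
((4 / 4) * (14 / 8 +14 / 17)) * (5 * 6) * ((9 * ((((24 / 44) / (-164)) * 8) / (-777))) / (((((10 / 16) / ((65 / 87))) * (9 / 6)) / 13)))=2028000 / 8226691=0.25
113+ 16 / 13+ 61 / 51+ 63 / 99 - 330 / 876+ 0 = 123180439 / 1064778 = 115.69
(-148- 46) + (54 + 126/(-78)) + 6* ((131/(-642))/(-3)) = -589258/4173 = -141.21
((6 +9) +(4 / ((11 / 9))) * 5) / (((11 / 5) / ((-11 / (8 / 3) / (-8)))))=5175 / 704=7.35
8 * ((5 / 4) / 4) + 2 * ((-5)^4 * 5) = 12505 / 2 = 6252.50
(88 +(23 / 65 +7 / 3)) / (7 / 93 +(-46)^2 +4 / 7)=0.04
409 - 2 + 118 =525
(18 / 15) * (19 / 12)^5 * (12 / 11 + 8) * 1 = 12380495 / 114048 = 108.56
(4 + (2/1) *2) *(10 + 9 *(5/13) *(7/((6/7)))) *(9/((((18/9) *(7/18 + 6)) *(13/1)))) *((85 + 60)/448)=2337255/435344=5.37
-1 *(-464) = 464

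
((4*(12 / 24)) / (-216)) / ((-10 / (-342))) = -19 / 60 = -0.32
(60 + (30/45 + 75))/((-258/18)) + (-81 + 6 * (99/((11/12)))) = 23974/43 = 557.53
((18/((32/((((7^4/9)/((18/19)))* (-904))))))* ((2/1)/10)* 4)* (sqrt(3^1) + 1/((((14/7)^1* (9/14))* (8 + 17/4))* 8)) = -5154947* sqrt(3)/45 - 736421/810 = -199323.16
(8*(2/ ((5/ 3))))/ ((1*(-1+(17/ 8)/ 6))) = -14.86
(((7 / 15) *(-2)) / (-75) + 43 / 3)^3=4203682093619 / 1423828125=2952.38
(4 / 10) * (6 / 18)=2 / 15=0.13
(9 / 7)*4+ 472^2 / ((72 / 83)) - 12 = 16179256 / 63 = 256813.59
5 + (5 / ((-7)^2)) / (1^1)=5.10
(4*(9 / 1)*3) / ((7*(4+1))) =3.09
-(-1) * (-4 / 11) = -4 / 11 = -0.36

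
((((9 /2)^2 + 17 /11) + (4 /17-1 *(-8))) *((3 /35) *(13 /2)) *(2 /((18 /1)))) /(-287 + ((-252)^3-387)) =-41717 /359122624080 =-0.00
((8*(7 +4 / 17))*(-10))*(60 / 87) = -196800 / 493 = -399.19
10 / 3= 3.33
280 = 280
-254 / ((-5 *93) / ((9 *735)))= 112014 / 31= 3613.35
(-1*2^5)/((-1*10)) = 16/5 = 3.20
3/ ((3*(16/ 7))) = 7/ 16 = 0.44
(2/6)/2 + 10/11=71/66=1.08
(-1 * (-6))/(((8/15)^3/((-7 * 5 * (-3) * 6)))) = 3189375/128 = 24916.99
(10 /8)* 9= 11.25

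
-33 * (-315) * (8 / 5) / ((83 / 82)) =1363824 / 83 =16431.61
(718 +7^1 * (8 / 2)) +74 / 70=26147 / 35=747.06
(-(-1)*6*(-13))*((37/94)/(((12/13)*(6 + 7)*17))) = -481/3196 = -0.15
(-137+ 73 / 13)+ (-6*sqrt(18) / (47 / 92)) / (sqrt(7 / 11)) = -1708 / 13 - 1656*sqrt(154) / 329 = -193.85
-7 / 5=-1.40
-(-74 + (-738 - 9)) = 821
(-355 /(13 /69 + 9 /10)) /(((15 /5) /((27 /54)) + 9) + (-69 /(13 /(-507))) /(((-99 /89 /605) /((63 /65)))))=40825 /177555926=0.00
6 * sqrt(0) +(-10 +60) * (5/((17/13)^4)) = 7140250/83521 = 85.49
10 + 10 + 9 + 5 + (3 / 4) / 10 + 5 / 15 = 4129 / 120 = 34.41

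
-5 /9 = -0.56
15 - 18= -3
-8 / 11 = -0.73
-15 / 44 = -0.34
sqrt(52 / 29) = 2* sqrt(377) / 29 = 1.34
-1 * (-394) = 394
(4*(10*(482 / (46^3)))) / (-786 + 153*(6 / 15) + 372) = -6025 / 10731294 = -0.00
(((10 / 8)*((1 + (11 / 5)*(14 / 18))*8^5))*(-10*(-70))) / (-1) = -699596800 / 9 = -77732977.78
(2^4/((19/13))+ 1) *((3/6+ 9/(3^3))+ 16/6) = 41.82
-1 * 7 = -7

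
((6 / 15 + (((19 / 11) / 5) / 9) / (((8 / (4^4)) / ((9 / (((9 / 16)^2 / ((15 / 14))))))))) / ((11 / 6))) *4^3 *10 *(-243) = -2718337536 / 847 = -3209371.35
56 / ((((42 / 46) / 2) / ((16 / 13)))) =5888 / 39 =150.97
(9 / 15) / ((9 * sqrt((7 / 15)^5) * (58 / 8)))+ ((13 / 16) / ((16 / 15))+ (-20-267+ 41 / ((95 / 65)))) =-1255815 / 4864+ 60 * sqrt(105) / 9947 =-258.12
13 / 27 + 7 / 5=254 / 135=1.88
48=48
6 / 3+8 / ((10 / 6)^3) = 466 / 125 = 3.73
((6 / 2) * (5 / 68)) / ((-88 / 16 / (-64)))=480 / 187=2.57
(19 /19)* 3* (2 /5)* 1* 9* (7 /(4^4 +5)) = 0.29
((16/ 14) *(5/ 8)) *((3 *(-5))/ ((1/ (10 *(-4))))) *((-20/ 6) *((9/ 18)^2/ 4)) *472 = -295000/ 7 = -42142.86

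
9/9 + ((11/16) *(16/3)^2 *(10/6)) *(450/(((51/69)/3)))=1012017/17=59530.41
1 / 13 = 0.08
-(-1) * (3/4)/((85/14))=0.12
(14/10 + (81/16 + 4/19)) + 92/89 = 1042567/135280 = 7.71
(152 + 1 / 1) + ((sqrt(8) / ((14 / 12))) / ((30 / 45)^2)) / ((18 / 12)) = 18 * sqrt(2) / 7 + 153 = 156.64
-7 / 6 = -1.17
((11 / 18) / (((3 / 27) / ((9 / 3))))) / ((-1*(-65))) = 33 / 130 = 0.25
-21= -21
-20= -20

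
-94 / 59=-1.59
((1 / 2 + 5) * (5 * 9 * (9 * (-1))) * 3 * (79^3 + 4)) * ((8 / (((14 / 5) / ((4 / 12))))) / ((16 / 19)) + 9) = -1869227086815 / 56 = -33379055121.70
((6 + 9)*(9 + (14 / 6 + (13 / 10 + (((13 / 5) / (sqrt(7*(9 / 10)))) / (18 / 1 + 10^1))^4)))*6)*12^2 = 192624383281 / 1176490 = 163728.02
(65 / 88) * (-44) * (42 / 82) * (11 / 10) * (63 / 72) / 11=-1911 / 1312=-1.46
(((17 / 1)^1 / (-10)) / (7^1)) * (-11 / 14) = 187 / 980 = 0.19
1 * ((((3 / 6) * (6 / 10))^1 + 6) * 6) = 37.80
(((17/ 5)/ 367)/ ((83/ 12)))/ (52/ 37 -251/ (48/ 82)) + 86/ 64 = 2485507778821/ 1849684521440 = 1.34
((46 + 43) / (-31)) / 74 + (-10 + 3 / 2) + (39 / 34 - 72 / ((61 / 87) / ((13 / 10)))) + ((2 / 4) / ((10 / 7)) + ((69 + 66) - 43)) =-1154631733 / 23788780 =-48.54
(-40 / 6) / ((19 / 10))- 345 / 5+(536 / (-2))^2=4089835 / 57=71751.49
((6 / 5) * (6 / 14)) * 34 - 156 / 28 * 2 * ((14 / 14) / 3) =482 / 35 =13.77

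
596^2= 355216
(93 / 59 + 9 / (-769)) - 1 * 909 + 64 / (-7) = -291102515 / 317597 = -916.58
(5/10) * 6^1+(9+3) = 15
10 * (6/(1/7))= 420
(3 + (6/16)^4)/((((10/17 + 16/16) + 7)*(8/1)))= 0.04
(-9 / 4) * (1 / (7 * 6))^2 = -1 / 784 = -0.00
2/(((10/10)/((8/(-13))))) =-1.23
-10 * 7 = -70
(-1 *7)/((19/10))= -70/19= -3.68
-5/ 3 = -1.67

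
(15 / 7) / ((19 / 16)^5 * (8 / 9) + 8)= 17694720 / 83392981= 0.21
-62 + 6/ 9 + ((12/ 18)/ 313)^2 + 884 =725362480/ 881721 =822.67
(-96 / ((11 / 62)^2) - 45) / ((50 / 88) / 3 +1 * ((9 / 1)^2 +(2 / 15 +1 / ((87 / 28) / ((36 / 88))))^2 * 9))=-37.82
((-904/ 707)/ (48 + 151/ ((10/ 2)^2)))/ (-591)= 22600/ 564497787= 0.00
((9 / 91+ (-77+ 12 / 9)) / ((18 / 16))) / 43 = -165040 / 105651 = -1.56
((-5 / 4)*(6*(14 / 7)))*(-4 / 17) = 60 / 17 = 3.53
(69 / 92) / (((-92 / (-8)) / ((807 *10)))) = 12105 / 23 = 526.30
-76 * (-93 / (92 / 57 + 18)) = 201438 / 559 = 360.35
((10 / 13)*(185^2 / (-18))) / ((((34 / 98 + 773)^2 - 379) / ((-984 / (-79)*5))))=-673828645000 / 4421374436817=-0.15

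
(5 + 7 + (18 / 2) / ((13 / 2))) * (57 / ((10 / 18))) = 1373.26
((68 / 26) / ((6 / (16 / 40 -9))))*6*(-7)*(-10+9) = -157.45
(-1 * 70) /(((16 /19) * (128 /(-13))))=8645 /1024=8.44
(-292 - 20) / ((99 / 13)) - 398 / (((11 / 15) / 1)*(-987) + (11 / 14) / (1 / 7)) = -40.42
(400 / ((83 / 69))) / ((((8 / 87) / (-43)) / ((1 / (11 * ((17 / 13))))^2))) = -2181190050 / 2902427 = -751.51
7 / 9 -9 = -74 / 9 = -8.22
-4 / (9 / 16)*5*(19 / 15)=-1216 / 27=-45.04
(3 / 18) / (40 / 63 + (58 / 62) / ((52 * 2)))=33852 / 130787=0.26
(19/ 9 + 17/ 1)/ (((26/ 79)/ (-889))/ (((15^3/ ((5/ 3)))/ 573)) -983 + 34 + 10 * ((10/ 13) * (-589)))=-11777738700/ 3377055943783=-0.00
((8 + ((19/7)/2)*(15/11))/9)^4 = 5295931061521/3690225632016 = 1.44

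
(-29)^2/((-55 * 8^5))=-841/1802240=-0.00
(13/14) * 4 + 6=9.71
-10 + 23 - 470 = -457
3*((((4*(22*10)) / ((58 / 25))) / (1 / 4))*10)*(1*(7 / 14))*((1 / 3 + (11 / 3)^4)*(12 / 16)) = 806740000 / 261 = 3090957.85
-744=-744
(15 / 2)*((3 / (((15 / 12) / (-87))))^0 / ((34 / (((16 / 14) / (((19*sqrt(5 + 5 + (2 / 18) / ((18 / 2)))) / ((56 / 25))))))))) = 432*sqrt(811) / 1309765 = 0.01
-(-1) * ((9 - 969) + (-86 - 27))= -1073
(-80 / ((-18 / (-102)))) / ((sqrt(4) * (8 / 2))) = -170 / 3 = -56.67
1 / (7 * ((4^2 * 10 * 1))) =1 / 1120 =0.00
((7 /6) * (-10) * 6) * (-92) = 6440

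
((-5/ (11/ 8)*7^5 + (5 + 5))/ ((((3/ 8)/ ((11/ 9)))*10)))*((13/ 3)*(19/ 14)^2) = -630898762/ 3969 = -158956.60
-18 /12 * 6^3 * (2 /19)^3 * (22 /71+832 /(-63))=16613568 /3408923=4.87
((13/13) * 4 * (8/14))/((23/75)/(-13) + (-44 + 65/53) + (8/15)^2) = -310050/5766719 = -0.05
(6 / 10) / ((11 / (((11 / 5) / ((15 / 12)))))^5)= 3072 / 48828125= 0.00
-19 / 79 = -0.24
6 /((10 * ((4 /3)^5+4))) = 0.07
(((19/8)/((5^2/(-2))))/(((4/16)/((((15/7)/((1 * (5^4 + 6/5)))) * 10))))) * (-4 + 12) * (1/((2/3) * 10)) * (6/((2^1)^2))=-1026/21917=-0.05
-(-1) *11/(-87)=-11/87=-0.13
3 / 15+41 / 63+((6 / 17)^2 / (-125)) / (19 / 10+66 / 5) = 58471724 / 68731425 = 0.85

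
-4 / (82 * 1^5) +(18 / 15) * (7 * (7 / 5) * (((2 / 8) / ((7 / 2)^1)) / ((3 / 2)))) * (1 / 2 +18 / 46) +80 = 1896617 / 23575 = 80.45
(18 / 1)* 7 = 126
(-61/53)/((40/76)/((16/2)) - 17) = 4636/68211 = 0.07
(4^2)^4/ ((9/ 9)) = 65536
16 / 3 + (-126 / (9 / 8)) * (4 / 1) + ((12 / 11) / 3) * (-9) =-14716 / 33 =-445.94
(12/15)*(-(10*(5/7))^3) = -100000/343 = -291.55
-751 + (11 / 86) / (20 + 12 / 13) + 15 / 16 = -17545319 / 23392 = -750.06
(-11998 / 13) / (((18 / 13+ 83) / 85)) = -1019830 / 1097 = -929.65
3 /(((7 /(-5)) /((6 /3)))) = -30 /7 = -4.29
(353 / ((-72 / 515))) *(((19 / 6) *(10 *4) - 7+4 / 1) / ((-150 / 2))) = 13489189 / 3240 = 4163.33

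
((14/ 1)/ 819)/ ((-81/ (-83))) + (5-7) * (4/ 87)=-20458/ 274833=-0.07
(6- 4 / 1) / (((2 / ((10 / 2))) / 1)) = 5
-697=-697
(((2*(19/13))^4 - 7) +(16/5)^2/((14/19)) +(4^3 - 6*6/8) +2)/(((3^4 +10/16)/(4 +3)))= 5654077516/466258325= 12.13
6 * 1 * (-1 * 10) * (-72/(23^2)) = 8.17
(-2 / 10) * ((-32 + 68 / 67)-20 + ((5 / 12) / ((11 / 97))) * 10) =62981 / 22110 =2.85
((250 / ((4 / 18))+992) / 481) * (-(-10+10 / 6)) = 52925 / 1443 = 36.68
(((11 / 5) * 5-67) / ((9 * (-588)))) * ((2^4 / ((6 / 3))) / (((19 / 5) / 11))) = 880 / 3591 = 0.25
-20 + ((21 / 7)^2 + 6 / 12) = -21 / 2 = -10.50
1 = 1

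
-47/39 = -1.21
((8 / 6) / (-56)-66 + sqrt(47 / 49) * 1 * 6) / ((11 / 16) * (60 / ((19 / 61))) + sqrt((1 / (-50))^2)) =-2634350 / 5284923 + 11400 * sqrt(47) / 1761641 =-0.45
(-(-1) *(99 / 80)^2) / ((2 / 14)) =68607 / 6400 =10.72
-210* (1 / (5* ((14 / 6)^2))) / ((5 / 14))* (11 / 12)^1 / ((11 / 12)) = -108 / 5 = -21.60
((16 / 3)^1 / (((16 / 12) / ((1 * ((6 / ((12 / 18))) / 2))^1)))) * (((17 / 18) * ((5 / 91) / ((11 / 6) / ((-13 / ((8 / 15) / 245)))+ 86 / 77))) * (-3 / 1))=-4417875 / 1760366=-2.51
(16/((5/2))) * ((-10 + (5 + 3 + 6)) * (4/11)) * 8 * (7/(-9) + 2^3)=53248/99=537.86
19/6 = 3.17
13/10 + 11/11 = 23/10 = 2.30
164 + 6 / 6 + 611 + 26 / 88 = 34157 / 44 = 776.30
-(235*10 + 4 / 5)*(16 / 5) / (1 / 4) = -30090.24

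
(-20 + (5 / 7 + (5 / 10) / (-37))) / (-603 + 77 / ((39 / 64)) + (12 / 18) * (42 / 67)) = 26122161 / 644584178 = 0.04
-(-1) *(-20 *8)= -160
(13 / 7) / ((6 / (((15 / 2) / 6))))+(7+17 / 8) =799 / 84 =9.51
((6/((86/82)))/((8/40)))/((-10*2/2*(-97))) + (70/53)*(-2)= -577421/221063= -2.61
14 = 14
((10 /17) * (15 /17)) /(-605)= -30 /34969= -0.00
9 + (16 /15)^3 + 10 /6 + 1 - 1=40096 /3375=11.88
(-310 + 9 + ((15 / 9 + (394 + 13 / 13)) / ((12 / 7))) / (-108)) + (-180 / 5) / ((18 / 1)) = -305.14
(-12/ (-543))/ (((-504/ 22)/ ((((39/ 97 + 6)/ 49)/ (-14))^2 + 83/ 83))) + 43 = 2171048552526901/ 50490634022892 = 43.00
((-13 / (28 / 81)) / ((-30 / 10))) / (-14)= -351 / 392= -0.90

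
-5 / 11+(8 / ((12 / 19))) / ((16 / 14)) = 1403 / 132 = 10.63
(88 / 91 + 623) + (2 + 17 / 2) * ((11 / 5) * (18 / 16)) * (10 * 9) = 2156949 / 728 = 2962.84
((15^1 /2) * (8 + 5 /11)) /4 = 1395 /88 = 15.85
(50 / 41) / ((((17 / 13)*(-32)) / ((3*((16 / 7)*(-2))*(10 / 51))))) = 6500 / 82943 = 0.08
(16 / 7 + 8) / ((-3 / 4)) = -96 / 7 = -13.71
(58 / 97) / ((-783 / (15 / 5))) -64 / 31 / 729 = -11230 / 2192103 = -0.01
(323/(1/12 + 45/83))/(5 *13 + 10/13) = 73372/9345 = 7.85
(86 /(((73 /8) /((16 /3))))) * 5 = 55040 /219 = 251.32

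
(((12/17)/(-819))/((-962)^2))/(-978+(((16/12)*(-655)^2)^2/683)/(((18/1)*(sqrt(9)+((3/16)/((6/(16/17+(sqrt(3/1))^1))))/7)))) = -591404575849578691061409/5625470321228393117151257205479512849198- 3692993669349480000*sqrt(3)/23636429921127702172904442039829885921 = -0.00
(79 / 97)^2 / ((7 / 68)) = 424388 / 65863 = 6.44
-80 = -80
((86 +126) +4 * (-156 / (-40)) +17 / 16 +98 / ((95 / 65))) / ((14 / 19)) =401.33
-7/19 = -0.37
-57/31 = -1.84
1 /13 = 0.08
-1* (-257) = 257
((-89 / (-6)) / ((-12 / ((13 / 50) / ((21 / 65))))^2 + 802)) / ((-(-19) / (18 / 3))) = 2541929 / 555870118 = 0.00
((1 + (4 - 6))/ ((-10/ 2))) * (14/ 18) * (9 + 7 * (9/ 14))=21/ 10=2.10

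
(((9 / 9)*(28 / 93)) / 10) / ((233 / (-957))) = -4466 / 36115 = -0.12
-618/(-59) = 618/59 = 10.47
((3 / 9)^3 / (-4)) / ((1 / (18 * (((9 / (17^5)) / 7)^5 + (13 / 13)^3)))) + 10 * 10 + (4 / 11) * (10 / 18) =100.04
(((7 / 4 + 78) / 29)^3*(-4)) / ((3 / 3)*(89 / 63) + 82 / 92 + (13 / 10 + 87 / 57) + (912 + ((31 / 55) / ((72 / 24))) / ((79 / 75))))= -159217141545 / 1755687653296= -0.09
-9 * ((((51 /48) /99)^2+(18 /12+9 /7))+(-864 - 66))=8344.93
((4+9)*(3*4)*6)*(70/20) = 3276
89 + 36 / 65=5821 / 65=89.55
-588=-588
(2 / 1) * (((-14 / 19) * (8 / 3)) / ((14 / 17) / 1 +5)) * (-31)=118048 / 5643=20.92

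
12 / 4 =3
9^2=81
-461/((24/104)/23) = -137839/3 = -45946.33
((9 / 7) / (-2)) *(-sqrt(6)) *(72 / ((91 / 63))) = 2916 *sqrt(6) / 91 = 78.49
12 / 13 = 0.92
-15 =-15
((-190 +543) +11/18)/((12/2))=6365/108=58.94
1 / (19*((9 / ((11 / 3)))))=11 / 513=0.02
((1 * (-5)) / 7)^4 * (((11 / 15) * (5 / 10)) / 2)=1375 / 28812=0.05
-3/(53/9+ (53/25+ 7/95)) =-12825/34553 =-0.37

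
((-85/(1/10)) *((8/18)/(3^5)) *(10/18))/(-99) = 17000/1948617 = 0.01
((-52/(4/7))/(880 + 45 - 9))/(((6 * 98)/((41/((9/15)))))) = -2665/230832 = -0.01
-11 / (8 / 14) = -19.25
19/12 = 1.58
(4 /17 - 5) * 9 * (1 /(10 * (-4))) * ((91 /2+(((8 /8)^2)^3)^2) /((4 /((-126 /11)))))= -4271211 /29920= -142.75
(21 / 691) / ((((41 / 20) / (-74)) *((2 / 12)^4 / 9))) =-362517120 / 28331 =-12795.78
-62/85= -0.73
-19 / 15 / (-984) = 19 / 14760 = 0.00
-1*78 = -78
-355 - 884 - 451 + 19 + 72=-1599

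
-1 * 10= -10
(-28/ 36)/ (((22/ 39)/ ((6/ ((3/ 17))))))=-1547/ 33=-46.88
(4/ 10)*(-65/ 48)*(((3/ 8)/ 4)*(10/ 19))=-65/ 2432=-0.03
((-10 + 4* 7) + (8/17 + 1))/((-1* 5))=-331/85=-3.89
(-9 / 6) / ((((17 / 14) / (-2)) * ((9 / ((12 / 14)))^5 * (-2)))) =-32 / 3306177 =-0.00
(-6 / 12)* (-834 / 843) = 0.49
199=199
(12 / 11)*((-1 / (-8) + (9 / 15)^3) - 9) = -25977 / 2750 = -9.45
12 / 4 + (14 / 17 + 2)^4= 5558979 / 83521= 66.56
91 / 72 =1.26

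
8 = 8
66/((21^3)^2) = 22/28588707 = 0.00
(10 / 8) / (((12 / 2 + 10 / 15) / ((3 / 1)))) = 9 / 16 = 0.56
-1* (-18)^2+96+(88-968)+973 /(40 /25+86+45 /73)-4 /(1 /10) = -36609307 /32199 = -1136.97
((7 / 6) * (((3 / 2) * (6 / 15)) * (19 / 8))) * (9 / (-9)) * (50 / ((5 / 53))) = -7049 / 8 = -881.12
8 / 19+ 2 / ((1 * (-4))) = -3 / 38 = -0.08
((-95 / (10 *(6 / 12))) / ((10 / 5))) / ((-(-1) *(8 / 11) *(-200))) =209 / 3200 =0.07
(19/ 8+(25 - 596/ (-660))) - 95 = -88073/ 1320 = -66.72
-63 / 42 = -1.50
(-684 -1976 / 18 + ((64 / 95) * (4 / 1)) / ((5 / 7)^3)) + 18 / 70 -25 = -606823846 / 748125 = -811.13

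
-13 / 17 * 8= -104 / 17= -6.12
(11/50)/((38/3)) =33/1900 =0.02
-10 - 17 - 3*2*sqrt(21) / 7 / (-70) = -27 + 3*sqrt(21) / 245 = -26.94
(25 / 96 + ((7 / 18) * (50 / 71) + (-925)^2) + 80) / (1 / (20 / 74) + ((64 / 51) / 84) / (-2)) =10410992725175 / 44925392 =231739.61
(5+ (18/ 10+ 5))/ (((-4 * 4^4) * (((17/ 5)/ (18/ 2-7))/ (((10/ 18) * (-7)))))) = 2065/ 78336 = 0.03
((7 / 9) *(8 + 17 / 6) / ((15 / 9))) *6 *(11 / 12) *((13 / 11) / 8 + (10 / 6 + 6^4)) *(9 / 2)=31178693 / 192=162389.03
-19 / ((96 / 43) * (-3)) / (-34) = -817 / 9792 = -0.08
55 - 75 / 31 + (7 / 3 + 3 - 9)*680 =-226990 / 93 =-2440.75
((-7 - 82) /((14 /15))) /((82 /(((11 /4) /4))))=-14685 /18368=-0.80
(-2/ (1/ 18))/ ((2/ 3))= -54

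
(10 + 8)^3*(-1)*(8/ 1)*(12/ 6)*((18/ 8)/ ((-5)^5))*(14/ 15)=979776/ 15625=62.71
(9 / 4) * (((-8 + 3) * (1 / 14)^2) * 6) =-135 / 392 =-0.34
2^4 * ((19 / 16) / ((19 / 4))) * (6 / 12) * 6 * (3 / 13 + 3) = 504 / 13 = 38.77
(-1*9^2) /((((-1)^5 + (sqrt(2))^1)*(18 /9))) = -81*sqrt(2) /2 - 81 /2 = -97.78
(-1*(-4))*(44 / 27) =176 / 27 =6.52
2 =2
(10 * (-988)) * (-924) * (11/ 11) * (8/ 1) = 73032960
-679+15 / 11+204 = -5210 / 11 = -473.64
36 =36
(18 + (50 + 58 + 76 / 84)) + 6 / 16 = 21383 / 168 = 127.28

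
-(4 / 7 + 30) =-214 / 7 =-30.57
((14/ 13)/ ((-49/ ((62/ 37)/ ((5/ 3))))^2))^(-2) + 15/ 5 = 23289605178624217/ 4787532864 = 4864636.10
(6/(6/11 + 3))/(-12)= -11/78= -0.14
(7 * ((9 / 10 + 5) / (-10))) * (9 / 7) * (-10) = 531 / 10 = 53.10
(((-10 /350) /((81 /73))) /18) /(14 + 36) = -73 /2551500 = -0.00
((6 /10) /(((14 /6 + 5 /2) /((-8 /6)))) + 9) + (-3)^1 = 846 /145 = 5.83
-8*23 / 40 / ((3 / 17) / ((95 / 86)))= -7429 / 258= -28.79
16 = 16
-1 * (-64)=64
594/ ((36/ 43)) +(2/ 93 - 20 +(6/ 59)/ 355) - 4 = 2670635231/ 3895770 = 685.52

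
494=494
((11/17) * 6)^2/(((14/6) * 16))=3267/8092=0.40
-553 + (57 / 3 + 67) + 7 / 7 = -466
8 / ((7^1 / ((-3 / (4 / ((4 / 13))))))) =-24 / 91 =-0.26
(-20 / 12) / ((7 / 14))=-10 / 3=-3.33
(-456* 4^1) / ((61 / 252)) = -459648 / 61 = -7535.21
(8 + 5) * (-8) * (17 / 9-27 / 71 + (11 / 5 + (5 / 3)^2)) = -718432 / 1065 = -674.58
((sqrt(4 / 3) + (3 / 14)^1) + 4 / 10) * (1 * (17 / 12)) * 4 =731 / 210 + 34 * sqrt(3) / 9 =10.02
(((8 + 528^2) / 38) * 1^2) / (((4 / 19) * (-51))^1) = -34849 / 51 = -683.31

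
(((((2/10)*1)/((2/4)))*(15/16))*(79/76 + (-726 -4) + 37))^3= -3926887884336663/224755712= -17471804.61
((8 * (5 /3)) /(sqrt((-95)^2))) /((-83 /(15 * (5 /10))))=-20 /1577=-0.01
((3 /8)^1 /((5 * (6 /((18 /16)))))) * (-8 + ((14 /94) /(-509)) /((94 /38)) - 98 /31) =-3501359541 /22307719040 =-0.16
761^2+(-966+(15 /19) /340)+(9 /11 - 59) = 8215912013 /14212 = 578096.82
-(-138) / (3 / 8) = 368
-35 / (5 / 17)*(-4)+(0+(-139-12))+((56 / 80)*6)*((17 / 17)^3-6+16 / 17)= 26176 / 85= 307.95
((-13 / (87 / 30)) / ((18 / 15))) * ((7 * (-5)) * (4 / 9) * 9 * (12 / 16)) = 11375 / 29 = 392.24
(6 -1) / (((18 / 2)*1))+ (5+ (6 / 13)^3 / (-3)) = 109202 / 19773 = 5.52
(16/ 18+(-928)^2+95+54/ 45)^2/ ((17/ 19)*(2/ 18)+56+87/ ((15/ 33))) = 28540951764136819/ 9522540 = 2997199461.92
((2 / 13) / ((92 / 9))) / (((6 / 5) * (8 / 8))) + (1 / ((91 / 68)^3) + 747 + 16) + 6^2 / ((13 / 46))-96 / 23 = 61469484285 / 69328532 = 886.64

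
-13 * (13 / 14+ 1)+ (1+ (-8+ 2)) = -421 / 14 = -30.07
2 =2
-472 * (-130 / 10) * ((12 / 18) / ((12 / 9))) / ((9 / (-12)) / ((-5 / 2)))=30680 / 3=10226.67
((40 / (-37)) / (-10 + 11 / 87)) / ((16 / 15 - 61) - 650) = -52200 / 338457167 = -0.00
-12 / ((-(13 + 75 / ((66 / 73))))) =264 / 2111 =0.13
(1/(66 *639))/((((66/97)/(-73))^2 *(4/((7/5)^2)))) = 2456887489/18370994400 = 0.13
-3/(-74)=3/74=0.04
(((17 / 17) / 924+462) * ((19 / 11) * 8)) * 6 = 32443564 / 847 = 38304.09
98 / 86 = 49 / 43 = 1.14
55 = 55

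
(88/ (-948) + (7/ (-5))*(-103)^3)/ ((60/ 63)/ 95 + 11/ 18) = 1446641518434/ 587365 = 2462934.49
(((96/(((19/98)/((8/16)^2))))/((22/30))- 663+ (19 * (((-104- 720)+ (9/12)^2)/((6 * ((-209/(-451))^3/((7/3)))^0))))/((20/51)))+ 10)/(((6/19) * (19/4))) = -63611387/13376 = -4755.64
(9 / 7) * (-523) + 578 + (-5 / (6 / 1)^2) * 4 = -5984 / 63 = -94.98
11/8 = 1.38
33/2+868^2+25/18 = 6780977/9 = 753441.89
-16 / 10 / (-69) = 8 / 345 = 0.02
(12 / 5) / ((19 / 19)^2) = 2.40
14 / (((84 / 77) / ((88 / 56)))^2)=14641 / 504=29.05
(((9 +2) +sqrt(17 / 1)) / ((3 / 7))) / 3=7 * sqrt(17) / 9 +77 / 9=11.76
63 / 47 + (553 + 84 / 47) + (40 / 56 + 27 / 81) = 557.18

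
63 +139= 202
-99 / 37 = -2.68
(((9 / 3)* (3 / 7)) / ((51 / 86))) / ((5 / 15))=774 / 119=6.50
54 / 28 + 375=5277 / 14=376.93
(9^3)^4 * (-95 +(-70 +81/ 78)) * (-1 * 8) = 4815988456074012/ 13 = 370460650467231.69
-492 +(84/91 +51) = -5721/13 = -440.08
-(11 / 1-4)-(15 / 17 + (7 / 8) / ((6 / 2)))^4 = -246615015553 / 27710263296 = -8.90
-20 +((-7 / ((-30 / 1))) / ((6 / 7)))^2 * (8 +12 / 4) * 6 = -81589 / 5400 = -15.11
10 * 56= 560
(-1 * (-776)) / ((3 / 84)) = 21728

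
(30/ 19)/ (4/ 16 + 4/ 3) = 360/ 361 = 1.00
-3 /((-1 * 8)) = 3 /8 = 0.38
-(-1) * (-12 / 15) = -4 / 5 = -0.80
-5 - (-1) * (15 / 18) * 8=5 / 3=1.67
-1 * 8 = -8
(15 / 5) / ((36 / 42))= 7 / 2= 3.50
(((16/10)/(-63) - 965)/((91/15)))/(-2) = 303983/3822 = 79.54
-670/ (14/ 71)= -23785/ 7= -3397.86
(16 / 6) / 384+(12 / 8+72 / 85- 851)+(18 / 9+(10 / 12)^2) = -10354447 / 12240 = -845.95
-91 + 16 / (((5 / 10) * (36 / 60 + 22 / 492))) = -32803 / 793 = -41.37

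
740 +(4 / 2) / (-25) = 18498 / 25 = 739.92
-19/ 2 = -9.50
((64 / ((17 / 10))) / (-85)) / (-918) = 64 / 132651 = 0.00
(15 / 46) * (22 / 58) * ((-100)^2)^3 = 82500000000000 / 667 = 123688155922.04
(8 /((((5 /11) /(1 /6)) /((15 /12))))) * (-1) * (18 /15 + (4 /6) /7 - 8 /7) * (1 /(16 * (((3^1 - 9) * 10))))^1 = 11 /18900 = 0.00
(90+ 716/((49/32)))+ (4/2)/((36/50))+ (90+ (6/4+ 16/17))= 9788245/14994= 652.81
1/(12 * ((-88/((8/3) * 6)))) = -1/66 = -0.02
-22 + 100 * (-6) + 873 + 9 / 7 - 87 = 1157 / 7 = 165.29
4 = 4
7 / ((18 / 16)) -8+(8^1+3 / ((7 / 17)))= 851 / 63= 13.51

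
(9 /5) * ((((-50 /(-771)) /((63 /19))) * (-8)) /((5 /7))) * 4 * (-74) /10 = 11.67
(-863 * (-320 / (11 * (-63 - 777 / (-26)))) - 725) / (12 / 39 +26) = -182606255 / 3239082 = -56.38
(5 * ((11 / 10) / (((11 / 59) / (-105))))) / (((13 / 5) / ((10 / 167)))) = -154875 / 2171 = -71.34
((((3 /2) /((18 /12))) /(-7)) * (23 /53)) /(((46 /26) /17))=-221 /371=-0.60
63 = 63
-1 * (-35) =35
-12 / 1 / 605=-12 / 605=-0.02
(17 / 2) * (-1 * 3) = -51 / 2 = -25.50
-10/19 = -0.53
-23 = -23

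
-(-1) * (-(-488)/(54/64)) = 15616/27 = 578.37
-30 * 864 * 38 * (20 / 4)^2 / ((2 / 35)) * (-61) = 26286120000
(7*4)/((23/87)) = 2436/23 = 105.91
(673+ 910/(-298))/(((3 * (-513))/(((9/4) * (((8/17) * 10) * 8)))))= -5323840/144381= -36.87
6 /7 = 0.86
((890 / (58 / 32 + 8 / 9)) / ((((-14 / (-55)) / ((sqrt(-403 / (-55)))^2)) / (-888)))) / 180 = -127399584 / 2723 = -46786.48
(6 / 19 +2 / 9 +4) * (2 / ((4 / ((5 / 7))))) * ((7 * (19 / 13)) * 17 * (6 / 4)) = 16490 / 39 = 422.82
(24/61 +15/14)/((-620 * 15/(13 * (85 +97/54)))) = -8469409/47653200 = -0.18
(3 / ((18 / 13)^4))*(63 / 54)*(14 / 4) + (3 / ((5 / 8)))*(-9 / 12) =-560827 / 2099520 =-0.27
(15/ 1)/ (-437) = -15/ 437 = -0.03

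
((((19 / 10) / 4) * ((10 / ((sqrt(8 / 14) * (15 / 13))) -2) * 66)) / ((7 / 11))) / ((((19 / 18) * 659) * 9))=-363 / 23065 + 1573 * sqrt(7) / 46130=0.07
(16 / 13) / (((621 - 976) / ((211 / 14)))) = -1688 / 32305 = -0.05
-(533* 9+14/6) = -14398/3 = -4799.33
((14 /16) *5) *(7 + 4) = 385 /8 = 48.12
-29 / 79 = -0.37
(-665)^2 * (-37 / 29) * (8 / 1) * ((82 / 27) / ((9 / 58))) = -21467370400 / 243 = -88343088.07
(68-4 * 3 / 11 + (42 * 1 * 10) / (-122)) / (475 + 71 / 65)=1384045 / 10382383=0.13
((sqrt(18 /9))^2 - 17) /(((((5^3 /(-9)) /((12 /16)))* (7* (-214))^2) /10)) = 81 /22440040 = 0.00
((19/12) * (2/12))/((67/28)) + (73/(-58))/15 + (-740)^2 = 47879408306/87435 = 547600.03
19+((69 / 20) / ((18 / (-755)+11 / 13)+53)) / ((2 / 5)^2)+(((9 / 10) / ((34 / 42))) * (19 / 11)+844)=6838509726953 / 7902859360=865.32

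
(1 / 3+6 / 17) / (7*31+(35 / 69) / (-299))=34385 / 10872452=0.00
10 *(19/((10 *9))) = 19/9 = 2.11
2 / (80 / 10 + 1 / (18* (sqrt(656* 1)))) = 3400704 / 13602815 - 144* sqrt(41) / 13602815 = 0.25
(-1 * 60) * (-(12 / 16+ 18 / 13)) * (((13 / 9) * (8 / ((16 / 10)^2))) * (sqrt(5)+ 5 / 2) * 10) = 23125 * sqrt(5) / 4+ 115625 / 8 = 27380.39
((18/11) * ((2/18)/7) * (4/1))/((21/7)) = 8/231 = 0.03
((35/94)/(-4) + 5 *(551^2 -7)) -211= 1517758.91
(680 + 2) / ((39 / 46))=31372 / 39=804.41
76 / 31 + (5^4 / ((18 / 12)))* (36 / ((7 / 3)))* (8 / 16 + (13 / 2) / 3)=3720532 / 217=17145.31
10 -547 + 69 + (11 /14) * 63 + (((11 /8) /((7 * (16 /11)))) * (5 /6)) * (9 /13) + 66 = -352.42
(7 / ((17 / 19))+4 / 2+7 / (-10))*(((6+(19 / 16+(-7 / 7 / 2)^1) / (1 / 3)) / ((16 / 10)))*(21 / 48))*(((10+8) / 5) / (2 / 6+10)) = 37814931 / 5396480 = 7.01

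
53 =53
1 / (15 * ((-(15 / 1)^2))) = -1 / 3375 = -0.00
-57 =-57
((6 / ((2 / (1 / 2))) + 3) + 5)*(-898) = -8531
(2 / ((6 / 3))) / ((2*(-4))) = -1 / 8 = -0.12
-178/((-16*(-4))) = -89/32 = -2.78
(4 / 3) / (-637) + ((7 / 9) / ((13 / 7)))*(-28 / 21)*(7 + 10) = -9.49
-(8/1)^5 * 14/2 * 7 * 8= -12845056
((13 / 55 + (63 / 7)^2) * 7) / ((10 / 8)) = 125104 / 275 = 454.92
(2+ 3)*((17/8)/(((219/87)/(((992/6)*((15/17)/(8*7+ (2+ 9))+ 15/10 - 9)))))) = -25554075/4891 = -5224.71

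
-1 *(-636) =636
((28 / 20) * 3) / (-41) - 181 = -37126 / 205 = -181.10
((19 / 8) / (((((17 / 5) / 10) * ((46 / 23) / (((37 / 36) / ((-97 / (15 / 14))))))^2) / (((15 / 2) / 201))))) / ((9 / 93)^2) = 78114284375 / 87112051955712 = 0.00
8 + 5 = 13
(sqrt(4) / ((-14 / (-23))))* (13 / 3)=299 / 21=14.24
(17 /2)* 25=425 /2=212.50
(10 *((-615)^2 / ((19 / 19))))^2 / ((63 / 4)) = 6357962250000 / 7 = 908280321428.57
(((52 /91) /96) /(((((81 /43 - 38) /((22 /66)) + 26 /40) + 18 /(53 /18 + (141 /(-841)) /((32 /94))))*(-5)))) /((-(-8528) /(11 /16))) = 0.00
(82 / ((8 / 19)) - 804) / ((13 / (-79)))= 192523 / 52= 3702.37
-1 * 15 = -15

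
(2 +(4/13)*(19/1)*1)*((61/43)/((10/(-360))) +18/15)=-1093644/2795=-391.29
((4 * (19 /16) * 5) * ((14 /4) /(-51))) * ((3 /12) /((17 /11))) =-7315 /27744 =-0.26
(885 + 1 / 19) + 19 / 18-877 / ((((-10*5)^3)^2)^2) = 886.11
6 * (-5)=-30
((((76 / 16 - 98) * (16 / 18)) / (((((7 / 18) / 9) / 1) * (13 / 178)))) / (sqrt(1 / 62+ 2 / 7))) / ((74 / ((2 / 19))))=-2390184 * sqrt(56854) / 8380463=-68.01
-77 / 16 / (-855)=77 / 13680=0.01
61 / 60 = 1.02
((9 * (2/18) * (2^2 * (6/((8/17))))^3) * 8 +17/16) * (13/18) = 220731485/288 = 766428.77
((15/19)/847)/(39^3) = 0.00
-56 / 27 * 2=-112 / 27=-4.15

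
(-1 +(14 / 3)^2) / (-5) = -187 / 45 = -4.16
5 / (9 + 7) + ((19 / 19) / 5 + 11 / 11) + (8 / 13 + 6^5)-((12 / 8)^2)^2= 7773.07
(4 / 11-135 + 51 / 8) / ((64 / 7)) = -79009 / 5632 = -14.03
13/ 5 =2.60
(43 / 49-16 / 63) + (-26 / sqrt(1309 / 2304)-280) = -123205 / 441-1248*sqrt(1309) / 1309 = -313.87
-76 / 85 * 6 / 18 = -76 / 255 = -0.30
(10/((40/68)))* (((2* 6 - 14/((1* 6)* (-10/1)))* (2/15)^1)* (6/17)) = 734/75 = 9.79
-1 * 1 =-1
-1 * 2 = -2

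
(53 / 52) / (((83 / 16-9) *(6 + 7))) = -212 / 10309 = -0.02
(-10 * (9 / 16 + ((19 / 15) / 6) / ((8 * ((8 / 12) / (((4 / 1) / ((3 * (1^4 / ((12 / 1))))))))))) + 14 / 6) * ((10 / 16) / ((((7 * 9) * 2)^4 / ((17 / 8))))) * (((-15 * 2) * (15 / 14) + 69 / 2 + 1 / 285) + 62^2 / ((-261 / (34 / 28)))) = 143952787 / 182842944012288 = 0.00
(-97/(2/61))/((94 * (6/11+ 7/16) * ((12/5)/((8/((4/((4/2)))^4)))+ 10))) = -650870/300847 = -2.16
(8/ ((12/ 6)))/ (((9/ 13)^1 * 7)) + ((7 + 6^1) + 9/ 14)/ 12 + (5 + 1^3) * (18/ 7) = 8765/ 504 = 17.39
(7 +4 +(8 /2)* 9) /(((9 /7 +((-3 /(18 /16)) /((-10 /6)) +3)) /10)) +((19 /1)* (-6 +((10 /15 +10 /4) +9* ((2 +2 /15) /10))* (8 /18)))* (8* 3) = -37665119 /23175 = -1625.25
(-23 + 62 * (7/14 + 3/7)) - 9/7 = 233/7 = 33.29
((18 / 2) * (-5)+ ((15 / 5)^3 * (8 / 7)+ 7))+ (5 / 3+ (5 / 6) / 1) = -65 / 14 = -4.64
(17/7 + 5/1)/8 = 13/14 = 0.93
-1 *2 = -2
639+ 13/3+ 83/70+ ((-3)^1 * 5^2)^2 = 1316599/210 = 6269.52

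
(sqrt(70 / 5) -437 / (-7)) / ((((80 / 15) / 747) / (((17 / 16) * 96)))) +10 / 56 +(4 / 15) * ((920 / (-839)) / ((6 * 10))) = 114291 * sqrt(14) / 8 +1885680147331 / 2114280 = 945332.88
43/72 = 0.60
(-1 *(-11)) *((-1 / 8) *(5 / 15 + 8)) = -275 / 24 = -11.46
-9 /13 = -0.69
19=19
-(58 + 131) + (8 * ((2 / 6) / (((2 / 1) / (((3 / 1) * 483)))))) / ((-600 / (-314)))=20552 / 25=822.08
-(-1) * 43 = 43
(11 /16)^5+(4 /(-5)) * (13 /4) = -2.45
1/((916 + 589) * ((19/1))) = 1/28595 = 0.00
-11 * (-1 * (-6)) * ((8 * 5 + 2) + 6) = -3168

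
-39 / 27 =-13 / 9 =-1.44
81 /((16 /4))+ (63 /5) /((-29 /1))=19.82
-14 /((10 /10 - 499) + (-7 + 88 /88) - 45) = 14 /549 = 0.03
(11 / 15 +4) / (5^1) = 71 / 75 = 0.95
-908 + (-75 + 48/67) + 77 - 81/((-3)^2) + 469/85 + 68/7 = -899.05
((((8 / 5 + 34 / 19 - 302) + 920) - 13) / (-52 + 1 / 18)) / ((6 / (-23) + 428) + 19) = -7975986 / 304225625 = -0.03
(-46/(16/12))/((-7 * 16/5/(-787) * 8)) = -271515/1792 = -151.52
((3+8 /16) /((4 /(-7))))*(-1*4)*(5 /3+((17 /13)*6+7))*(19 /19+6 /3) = 15778 /13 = 1213.69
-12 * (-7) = 84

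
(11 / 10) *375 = 825 / 2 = 412.50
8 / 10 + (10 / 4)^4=3189 / 80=39.86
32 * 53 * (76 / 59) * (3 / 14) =193344 / 413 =468.15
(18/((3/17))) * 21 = 2142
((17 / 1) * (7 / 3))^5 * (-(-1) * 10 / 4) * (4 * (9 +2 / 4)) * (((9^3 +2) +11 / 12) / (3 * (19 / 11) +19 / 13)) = 29971862198709431 / 29160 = 1027841639187.57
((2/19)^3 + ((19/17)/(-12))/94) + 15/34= 58050227/131528184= 0.44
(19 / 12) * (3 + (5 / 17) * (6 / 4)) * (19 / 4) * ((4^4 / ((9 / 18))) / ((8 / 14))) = 394212 / 17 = 23188.94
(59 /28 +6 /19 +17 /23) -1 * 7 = -46961 /12236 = -3.84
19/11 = 1.73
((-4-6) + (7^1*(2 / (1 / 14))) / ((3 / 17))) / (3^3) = 3302 / 81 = 40.77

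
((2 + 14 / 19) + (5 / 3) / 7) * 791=134131 / 57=2353.18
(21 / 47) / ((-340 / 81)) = -1701 / 15980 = -0.11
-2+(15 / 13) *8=94 / 13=7.23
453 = 453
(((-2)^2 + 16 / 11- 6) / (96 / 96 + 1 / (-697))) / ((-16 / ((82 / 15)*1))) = 28577 / 153120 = 0.19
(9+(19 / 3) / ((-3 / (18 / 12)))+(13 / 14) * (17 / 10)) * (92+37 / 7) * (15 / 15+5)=2119953 / 490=4326.43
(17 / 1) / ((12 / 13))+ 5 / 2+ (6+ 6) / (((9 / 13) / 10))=777 / 4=194.25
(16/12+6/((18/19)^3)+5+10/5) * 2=30.78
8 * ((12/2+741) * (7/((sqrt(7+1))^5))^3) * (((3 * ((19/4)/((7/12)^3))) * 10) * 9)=51733485 * sqrt(2)/32768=2232.73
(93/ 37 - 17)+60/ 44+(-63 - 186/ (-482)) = -7428811/ 98087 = -75.74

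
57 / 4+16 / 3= 235 / 12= 19.58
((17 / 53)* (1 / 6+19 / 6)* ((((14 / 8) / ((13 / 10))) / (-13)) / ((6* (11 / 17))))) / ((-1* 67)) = 50575 / 118823562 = 0.00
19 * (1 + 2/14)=152/7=21.71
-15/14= -1.07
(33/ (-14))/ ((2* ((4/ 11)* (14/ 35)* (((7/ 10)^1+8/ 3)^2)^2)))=-91884375/ 1456845614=-0.06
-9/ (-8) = 9/ 8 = 1.12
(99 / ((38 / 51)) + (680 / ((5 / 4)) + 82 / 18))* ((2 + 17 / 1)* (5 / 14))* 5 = 5826175 / 252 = 23119.74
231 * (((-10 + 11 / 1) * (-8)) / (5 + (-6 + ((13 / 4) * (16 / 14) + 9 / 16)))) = -206976 / 367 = -563.97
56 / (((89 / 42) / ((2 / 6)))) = 784 / 89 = 8.81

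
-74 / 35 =-2.11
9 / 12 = 3 / 4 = 0.75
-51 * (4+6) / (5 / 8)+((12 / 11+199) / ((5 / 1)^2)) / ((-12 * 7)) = -18851801 / 23100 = -816.10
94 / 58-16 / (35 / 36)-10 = -25209 / 1015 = -24.84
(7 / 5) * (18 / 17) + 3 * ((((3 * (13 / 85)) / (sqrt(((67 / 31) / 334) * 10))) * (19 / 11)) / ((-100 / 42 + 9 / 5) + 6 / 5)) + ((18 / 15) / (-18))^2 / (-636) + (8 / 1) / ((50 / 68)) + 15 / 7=247007653 / 17028900 + 3591 * sqrt(1734295) / 313225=29.60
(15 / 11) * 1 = 1.36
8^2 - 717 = -653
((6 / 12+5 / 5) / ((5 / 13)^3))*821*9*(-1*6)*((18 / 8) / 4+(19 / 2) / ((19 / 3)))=-4821389001 / 2000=-2410694.50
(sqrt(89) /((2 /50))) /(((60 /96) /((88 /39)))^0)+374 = 25 * sqrt(89)+374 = 609.85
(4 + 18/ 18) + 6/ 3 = 7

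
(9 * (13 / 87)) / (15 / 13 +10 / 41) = 20787 / 21605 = 0.96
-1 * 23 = -23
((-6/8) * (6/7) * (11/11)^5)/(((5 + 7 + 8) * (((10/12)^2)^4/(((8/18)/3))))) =-279936/13671875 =-0.02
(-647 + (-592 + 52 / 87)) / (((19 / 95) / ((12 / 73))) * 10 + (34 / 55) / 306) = -35554530 / 349363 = -101.77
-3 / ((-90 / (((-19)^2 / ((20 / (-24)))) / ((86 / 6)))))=-1083 / 1075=-1.01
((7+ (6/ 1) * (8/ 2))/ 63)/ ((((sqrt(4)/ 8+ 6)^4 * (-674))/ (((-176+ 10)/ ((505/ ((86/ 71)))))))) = 56647168/ 297358400390625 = 0.00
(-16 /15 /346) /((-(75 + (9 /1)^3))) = 2 /521595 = 0.00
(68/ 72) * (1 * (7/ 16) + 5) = 493/ 96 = 5.14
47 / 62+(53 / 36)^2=117535 / 40176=2.93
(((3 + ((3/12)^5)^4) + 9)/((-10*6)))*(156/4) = -171523813933069/21990232555520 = -7.80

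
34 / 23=1.48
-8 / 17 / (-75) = 8 / 1275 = 0.01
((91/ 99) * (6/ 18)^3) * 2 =182/ 2673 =0.07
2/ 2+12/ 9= 7/ 3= 2.33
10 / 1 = 10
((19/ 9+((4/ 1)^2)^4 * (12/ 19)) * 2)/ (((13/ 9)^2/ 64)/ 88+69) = 717564570624/ 598070923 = 1199.80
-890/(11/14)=-12460/11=-1132.73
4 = 4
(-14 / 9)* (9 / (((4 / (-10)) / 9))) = 315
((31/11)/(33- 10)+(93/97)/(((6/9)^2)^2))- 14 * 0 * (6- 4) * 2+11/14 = 15837335/2748592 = 5.76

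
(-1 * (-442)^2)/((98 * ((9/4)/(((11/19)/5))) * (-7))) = 4298008/293265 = 14.66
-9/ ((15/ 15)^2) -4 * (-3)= 3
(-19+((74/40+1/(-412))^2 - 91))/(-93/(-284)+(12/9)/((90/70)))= -216769741947/2775049175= -78.11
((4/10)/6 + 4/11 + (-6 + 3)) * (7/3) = -2968/495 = -6.00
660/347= 1.90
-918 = -918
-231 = -231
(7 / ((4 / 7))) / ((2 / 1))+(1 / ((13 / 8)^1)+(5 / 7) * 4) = 6987 / 728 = 9.60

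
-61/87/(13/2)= -122/1131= -0.11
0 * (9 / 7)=0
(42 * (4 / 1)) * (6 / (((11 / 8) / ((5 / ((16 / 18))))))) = 45360 / 11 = 4123.64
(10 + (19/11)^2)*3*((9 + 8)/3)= 26707/121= 220.72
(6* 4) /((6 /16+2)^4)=98304 /130321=0.75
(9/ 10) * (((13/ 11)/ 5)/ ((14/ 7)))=117/ 1100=0.11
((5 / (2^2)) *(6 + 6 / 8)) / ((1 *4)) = 135 / 64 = 2.11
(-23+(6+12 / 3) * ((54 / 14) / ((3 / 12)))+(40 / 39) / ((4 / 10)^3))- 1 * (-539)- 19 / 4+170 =929905 / 1092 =851.56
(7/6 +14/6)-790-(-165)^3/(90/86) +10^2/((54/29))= 231754079/54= 4291742.20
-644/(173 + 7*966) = -644/6935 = -0.09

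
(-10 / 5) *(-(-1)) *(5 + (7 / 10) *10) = -24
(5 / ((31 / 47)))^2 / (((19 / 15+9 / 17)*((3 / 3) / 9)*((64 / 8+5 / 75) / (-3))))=-5703361875 / 53256698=-107.09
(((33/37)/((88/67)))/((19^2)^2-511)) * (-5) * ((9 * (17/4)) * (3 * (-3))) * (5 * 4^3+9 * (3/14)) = 415811313/143448704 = 2.90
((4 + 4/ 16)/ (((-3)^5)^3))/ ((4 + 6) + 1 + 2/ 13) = -221/ 8322366060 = -0.00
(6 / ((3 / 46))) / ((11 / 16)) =1472 / 11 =133.82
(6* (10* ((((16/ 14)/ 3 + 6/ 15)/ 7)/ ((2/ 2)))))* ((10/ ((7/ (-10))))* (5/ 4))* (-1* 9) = 369000/ 343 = 1075.80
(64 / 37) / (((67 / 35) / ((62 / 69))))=138880 / 171051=0.81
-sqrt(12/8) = -sqrt(6)/2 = -1.22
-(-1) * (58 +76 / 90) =2648 / 45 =58.84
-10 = -10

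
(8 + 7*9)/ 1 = 71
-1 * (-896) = 896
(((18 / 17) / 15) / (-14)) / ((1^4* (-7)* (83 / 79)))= 237 / 345695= 0.00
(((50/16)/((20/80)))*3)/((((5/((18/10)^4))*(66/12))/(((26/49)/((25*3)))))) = 170586/1684375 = 0.10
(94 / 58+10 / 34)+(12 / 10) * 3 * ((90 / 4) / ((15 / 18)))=244318 / 2465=99.11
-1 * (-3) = 3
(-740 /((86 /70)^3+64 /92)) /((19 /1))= -729732500 /47778559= -15.27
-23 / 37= -0.62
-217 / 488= -0.44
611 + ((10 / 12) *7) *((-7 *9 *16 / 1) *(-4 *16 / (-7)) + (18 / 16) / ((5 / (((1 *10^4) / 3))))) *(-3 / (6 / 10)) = 247536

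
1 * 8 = 8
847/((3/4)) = 3388/3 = 1129.33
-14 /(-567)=2 /81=0.02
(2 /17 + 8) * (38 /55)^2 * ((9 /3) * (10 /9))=132848 /10285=12.92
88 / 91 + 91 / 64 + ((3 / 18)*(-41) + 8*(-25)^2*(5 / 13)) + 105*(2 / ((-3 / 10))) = 21291947 / 17472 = 1218.63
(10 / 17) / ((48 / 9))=15 / 136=0.11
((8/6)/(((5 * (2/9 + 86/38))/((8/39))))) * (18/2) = 5472/27625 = 0.20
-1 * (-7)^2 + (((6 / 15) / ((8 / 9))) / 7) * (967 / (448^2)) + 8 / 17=-23181164049 / 477675520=-48.53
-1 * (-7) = 7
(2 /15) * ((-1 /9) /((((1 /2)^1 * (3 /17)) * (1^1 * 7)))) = -68 /2835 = -0.02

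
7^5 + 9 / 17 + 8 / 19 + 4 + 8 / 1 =5432844 / 323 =16819.95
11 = 11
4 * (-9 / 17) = -2.12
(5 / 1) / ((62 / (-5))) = -25 / 62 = -0.40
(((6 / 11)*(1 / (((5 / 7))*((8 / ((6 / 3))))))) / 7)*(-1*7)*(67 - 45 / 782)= -99939 / 7820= -12.78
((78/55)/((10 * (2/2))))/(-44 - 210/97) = -3783/1231450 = -0.00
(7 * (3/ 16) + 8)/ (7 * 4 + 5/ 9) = 1341/ 4112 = 0.33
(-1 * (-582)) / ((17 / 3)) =1746 / 17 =102.71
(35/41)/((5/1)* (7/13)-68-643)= -455/377528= -0.00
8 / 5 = 1.60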